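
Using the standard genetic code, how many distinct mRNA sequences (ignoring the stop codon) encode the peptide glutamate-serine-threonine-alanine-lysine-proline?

1536

Glu: 2 codons.
Ser: 6 codons.
Thr: 4 codons.
Ala: 4 codons.
Lys: 2 codons.
Pro: 4 codons.
2 × 6 × 4 × 4 × 2 × 4 = 1536.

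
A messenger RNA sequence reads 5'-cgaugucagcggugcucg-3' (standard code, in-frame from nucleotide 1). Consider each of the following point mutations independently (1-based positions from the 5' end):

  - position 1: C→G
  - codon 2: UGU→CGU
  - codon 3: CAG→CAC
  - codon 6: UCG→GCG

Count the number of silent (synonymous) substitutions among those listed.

0

Codon 1: CGA (Arg) → GGA (Gly) — missense.
Codon 2: UGU (Cys) → CGU (Arg) — missense.
Codon 3: CAG (Gln) → CAC (His) — missense.
Codon 6: UCG (Ser) → GCG (Ala) — missense.
Synonymous: 0 of 4.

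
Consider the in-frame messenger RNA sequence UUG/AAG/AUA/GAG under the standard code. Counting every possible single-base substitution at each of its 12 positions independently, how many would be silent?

Codon 1 (UUG, Leu): 2 synonymous substitutions.
Codon 2 (AAG, Lys): 1 synonymous substitution.
Codon 3 (AUA, Ile): 2 synonymous substitutions.
Codon 4 (GAG, Glu): 1 synonymous substitution.
Total: 2 + 1 + 2 + 1 = 6.

6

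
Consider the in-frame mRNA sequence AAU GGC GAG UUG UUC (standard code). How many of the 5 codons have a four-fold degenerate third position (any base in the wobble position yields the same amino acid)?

1

Codon 1 AAU (Asn): third position 2-fold.
Codon 2 GGC (Gly): third position 4-fold.
Codon 3 GAG (Glu): third position 2-fold.
Codon 4 UUG (Leu): third position 2-fold.
Codon 5 UUC (Phe): third position 2-fold.
Four-fold degenerate third positions: 1.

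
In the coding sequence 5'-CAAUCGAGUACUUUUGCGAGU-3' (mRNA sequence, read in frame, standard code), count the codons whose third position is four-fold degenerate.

3

Codon 1 CAA (Gln): third position 2-fold.
Codon 2 UCG (Ser): third position 4-fold.
Codon 3 AGU (Ser): third position 2-fold.
Codon 4 ACU (Thr): third position 4-fold.
Codon 5 UUU (Phe): third position 2-fold.
Codon 6 GCG (Ala): third position 4-fold.
Codon 7 AGU (Ser): third position 2-fold.
Four-fold degenerate third positions: 3.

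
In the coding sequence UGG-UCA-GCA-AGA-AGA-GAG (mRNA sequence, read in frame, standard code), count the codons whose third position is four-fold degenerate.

2

Codon 1 UGG (Trp): third position 1-fold.
Codon 2 UCA (Ser): third position 4-fold.
Codon 3 GCA (Ala): third position 4-fold.
Codon 4 AGA (Arg): third position 2-fold.
Codon 5 AGA (Arg): third position 2-fold.
Codon 6 GAG (Glu): third position 2-fold.
Four-fold degenerate third positions: 2.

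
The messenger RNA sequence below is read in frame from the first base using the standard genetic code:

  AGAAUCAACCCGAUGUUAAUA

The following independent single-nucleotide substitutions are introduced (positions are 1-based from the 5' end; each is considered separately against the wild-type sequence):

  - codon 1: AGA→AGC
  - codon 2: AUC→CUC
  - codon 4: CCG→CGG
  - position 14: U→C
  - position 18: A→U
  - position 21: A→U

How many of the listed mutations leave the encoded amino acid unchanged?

1

Codon 1: AGA (Arg) → AGC (Ser) — missense.
Codon 2: AUC (Ile) → CUC (Leu) — missense.
Codon 4: CCG (Pro) → CGG (Arg) — missense.
Codon 5: AUG (Met) → ACG (Thr) — missense.
Codon 6: UUA (Leu) → UUU (Phe) — missense.
Codon 7: AUA (Ile) → AUU (Ile) — synonymous.
Synonymous: 1 of 6.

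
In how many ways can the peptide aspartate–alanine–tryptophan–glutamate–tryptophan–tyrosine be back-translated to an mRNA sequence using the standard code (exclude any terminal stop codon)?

Asp: 2 codons.
Ala: 4 codons.
Trp: 1 codon.
Glu: 2 codons.
Trp: 1 codon.
Tyr: 2 codons.
2 × 4 × 1 × 2 × 1 × 2 = 32.

32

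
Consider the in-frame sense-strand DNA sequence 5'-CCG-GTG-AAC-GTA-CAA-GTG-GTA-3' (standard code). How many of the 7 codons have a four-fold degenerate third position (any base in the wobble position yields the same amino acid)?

5

Codon 1 CCG (Pro): third position 4-fold.
Codon 2 GTG (Val): third position 4-fold.
Codon 3 AAC (Asn): third position 2-fold.
Codon 4 GTA (Val): third position 4-fold.
Codon 5 CAA (Gln): third position 2-fold.
Codon 6 GTG (Val): third position 4-fold.
Codon 7 GTA (Val): third position 4-fold.
Four-fold degenerate third positions: 5.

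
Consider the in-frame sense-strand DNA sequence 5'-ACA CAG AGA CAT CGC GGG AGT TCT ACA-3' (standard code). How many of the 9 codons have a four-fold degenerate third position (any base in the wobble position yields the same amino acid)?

Codon 1 ACA (Thr): third position 4-fold.
Codon 2 CAG (Gln): third position 2-fold.
Codon 3 AGA (Arg): third position 2-fold.
Codon 4 CAT (His): third position 2-fold.
Codon 5 CGC (Arg): third position 4-fold.
Codon 6 GGG (Gly): third position 4-fold.
Codon 7 AGT (Ser): third position 2-fold.
Codon 8 TCT (Ser): third position 4-fold.
Codon 9 ACA (Thr): third position 4-fold.
Four-fold degenerate third positions: 5.

5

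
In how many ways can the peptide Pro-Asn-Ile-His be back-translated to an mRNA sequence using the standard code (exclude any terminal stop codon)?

48

Pro: 4 codons.
Asn: 2 codons.
Ile: 3 codons.
His: 2 codons.
4 × 2 × 3 × 2 = 48.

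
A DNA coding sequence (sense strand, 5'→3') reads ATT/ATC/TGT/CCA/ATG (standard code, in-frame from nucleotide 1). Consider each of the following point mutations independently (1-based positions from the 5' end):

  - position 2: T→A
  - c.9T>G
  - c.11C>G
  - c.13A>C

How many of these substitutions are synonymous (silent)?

0

Codon 1: ATT (Ile) → AAT (Asn) — missense.
Codon 3: TGT (Cys) → TGG (Trp) — missense.
Codon 4: CCA (Pro) → CGA (Arg) — missense.
Codon 5: ATG (Met) → CTG (Leu) — missense.
Synonymous: 0 of 4.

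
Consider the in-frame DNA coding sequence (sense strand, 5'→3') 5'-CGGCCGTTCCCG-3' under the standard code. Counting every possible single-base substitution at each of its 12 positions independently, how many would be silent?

11

Codon 1 (CGG, Arg): 4 synonymous substitutions.
Codon 2 (CCG, Pro): 3 synonymous substitutions.
Codon 3 (TTC, Phe): 1 synonymous substitution.
Codon 4 (CCG, Pro): 3 synonymous substitutions.
Total: 4 + 3 + 1 + 3 = 11.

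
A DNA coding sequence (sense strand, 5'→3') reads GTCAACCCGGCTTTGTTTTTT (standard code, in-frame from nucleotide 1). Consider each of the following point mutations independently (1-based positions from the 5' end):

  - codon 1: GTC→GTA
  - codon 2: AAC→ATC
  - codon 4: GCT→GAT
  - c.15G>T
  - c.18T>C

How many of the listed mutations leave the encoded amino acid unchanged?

Codon 1: GTC (Val) → GTA (Val) — synonymous.
Codon 2: AAC (Asn) → ATC (Ile) — missense.
Codon 4: GCT (Ala) → GAT (Asp) — missense.
Codon 5: TTG (Leu) → TTT (Phe) — missense.
Codon 6: TTT (Phe) → TTC (Phe) — synonymous.
Synonymous: 2 of 5.

2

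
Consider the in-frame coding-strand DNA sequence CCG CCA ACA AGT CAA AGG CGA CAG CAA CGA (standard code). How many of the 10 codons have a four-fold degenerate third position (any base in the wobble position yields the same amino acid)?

5

Codon 1 CCG (Pro): third position 4-fold.
Codon 2 CCA (Pro): third position 4-fold.
Codon 3 ACA (Thr): third position 4-fold.
Codon 4 AGT (Ser): third position 2-fold.
Codon 5 CAA (Gln): third position 2-fold.
Codon 6 AGG (Arg): third position 2-fold.
Codon 7 CGA (Arg): third position 4-fold.
Codon 8 CAG (Gln): third position 2-fold.
Codon 9 CAA (Gln): third position 2-fold.
Codon 10 CGA (Arg): third position 4-fold.
Four-fold degenerate third positions: 5.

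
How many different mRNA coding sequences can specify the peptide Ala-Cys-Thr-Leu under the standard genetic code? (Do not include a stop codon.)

Ala: 4 codons.
Cys: 2 codons.
Thr: 4 codons.
Leu: 6 codons.
4 × 2 × 4 × 6 = 192.

192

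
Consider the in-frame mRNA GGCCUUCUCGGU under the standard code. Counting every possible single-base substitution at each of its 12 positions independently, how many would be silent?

12

Codon 1 (GGC, Gly): 3 synonymous substitutions.
Codon 2 (CUU, Leu): 3 synonymous substitutions.
Codon 3 (CUC, Leu): 3 synonymous substitutions.
Codon 4 (GGU, Gly): 3 synonymous substitutions.
Total: 3 + 3 + 3 + 3 = 12.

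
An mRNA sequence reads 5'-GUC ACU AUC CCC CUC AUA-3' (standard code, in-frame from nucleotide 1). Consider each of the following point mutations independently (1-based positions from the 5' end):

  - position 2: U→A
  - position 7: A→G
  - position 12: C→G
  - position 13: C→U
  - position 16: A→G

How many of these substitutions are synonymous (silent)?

Codon 1: GUC (Val) → GAC (Asp) — missense.
Codon 3: AUC (Ile) → GUC (Val) — missense.
Codon 4: CCC (Pro) → CCG (Pro) — synonymous.
Codon 5: CUC (Leu) → UUC (Phe) — missense.
Codon 6: AUA (Ile) → GUA (Val) — missense.
Synonymous: 1 of 5.

1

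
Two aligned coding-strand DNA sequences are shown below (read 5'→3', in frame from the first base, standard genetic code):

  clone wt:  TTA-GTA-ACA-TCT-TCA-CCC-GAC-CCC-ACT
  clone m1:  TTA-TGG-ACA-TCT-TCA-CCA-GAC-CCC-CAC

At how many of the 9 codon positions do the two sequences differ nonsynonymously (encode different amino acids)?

Codon 1: TTA Leu / TTA Leu — identical.
Codon 2: GTA Val / TGG Trp — nonsynonymous.
Codon 3: ACA Thr / ACA Thr — identical.
Codon 4: TCT Ser / TCT Ser — identical.
Codon 5: TCA Ser / TCA Ser — identical.
Codon 6: CCC Pro / CCA Pro — synonymous.
Codon 7: GAC Asp / GAC Asp — identical.
Codon 8: CCC Pro / CCC Pro — identical.
Codon 9: ACT Thr / CAC His — nonsynonymous.
Nonsynonymous differences: 2.

2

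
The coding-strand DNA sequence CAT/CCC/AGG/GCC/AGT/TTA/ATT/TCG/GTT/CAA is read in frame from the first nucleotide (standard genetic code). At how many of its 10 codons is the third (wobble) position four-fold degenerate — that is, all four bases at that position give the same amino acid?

Codon 1 CAT (His): third position 2-fold.
Codon 2 CCC (Pro): third position 4-fold.
Codon 3 AGG (Arg): third position 2-fold.
Codon 4 GCC (Ala): third position 4-fold.
Codon 5 AGT (Ser): third position 2-fold.
Codon 6 TTA (Leu): third position 2-fold.
Codon 7 ATT (Ile): third position 3-fold.
Codon 8 TCG (Ser): third position 4-fold.
Codon 9 GTT (Val): third position 4-fold.
Codon 10 CAA (Gln): third position 2-fold.
Four-fold degenerate third positions: 4.

4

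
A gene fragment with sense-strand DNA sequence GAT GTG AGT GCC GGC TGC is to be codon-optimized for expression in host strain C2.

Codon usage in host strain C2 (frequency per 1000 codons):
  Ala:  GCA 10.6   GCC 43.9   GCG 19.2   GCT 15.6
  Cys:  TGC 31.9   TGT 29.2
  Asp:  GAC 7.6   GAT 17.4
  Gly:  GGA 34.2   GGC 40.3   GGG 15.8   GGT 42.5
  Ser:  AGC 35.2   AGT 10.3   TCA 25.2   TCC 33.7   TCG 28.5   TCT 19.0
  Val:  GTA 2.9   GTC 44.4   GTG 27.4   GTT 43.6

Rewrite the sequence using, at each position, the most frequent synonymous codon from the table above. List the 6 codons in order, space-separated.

GAT GTC AGC GCC GGT TGC

Codon 1 (Asp): best is GAT at 17.4.
Codon 2 (Val): best is GTC at 44.4.
Codon 3 (Ser): best is AGC at 35.2.
Codon 4 (Ala): best is GCC at 43.9.
Codon 5 (Gly): best is GGT at 42.5.
Codon 6 (Cys): best is TGC at 31.9.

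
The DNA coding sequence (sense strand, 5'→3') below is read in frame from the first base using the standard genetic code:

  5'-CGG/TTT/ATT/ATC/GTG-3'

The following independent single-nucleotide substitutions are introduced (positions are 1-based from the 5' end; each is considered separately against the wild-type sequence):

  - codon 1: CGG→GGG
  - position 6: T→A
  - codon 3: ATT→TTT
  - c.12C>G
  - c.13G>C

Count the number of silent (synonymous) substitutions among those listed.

0

Codon 1: CGG (Arg) → GGG (Gly) — missense.
Codon 2: TTT (Phe) → TTA (Leu) — missense.
Codon 3: ATT (Ile) → TTT (Phe) — missense.
Codon 4: ATC (Ile) → ATG (Met) — missense.
Codon 5: GTG (Val) → CTG (Leu) — missense.
Synonymous: 0 of 5.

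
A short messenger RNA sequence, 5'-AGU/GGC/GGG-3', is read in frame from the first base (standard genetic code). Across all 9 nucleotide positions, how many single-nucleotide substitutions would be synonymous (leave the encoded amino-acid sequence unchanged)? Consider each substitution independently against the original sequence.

Codon 1 (AGU, Ser): 1 synonymous substitution.
Codon 2 (GGC, Gly): 3 synonymous substitutions.
Codon 3 (GGG, Gly): 3 synonymous substitutions.
Total: 1 + 3 + 3 = 7.

7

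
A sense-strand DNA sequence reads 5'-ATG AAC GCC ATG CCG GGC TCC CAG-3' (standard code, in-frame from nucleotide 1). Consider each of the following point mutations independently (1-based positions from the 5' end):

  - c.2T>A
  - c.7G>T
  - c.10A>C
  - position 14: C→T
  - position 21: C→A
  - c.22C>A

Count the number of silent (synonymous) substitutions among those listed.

Codon 1: ATG (Met) → AAG (Lys) — missense.
Codon 3: GCC (Ala) → TCC (Ser) — missense.
Codon 4: ATG (Met) → CTG (Leu) — missense.
Codon 5: CCG (Pro) → CTG (Leu) — missense.
Codon 7: TCC (Ser) → TCA (Ser) — synonymous.
Codon 8: CAG (Gln) → AAG (Lys) — missense.
Synonymous: 1 of 6.

1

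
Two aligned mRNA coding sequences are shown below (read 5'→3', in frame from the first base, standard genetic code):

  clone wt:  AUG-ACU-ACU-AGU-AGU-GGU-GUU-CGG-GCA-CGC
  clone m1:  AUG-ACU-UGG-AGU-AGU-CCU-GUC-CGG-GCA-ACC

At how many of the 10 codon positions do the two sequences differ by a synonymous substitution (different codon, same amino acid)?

Codon 1: AUG Met / AUG Met — identical.
Codon 2: ACU Thr / ACU Thr — identical.
Codon 3: ACU Thr / UGG Trp — nonsynonymous.
Codon 4: AGU Ser / AGU Ser — identical.
Codon 5: AGU Ser / AGU Ser — identical.
Codon 6: GGU Gly / CCU Pro — nonsynonymous.
Codon 7: GUU Val / GUC Val — synonymous.
Codon 8: CGG Arg / CGG Arg — identical.
Codon 9: GCA Ala / GCA Ala — identical.
Codon 10: CGC Arg / ACC Thr — nonsynonymous.
Synonymous differences: 1.

1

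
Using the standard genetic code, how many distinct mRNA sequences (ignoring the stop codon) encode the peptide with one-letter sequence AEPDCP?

Ala: 4 codons.
Glu: 2 codons.
Pro: 4 codons.
Asp: 2 codons.
Cys: 2 codons.
Pro: 4 codons.
4 × 2 × 4 × 2 × 2 × 4 = 512.

512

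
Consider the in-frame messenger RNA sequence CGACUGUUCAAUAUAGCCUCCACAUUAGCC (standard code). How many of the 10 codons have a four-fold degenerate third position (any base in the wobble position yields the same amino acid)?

Codon 1 CGA (Arg): third position 4-fold.
Codon 2 CUG (Leu): third position 4-fold.
Codon 3 UUC (Phe): third position 2-fold.
Codon 4 AAU (Asn): third position 2-fold.
Codon 5 AUA (Ile): third position 3-fold.
Codon 6 GCC (Ala): third position 4-fold.
Codon 7 UCC (Ser): third position 4-fold.
Codon 8 ACA (Thr): third position 4-fold.
Codon 9 UUA (Leu): third position 2-fold.
Codon 10 GCC (Ala): third position 4-fold.
Four-fold degenerate third positions: 6.

6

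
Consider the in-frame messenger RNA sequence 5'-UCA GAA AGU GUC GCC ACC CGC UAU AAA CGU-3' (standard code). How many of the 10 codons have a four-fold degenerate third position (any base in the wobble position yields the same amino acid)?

Codon 1 UCA (Ser): third position 4-fold.
Codon 2 GAA (Glu): third position 2-fold.
Codon 3 AGU (Ser): third position 2-fold.
Codon 4 GUC (Val): third position 4-fold.
Codon 5 GCC (Ala): third position 4-fold.
Codon 6 ACC (Thr): third position 4-fold.
Codon 7 CGC (Arg): third position 4-fold.
Codon 8 UAU (Tyr): third position 2-fold.
Codon 9 AAA (Lys): third position 2-fold.
Codon 10 CGU (Arg): third position 4-fold.
Four-fold degenerate third positions: 6.

6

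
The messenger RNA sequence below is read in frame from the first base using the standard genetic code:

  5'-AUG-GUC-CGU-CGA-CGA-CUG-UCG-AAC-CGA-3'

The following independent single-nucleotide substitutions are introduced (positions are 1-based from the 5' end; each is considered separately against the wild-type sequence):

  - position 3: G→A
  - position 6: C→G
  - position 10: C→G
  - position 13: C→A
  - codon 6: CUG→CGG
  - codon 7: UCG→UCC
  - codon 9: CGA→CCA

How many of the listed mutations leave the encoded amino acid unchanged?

3

Codon 1: AUG (Met) → AUA (Ile) — missense.
Codon 2: GUC (Val) → GUG (Val) — synonymous.
Codon 4: CGA (Arg) → GGA (Gly) — missense.
Codon 5: CGA (Arg) → AGA (Arg) — synonymous.
Codon 6: CUG (Leu) → CGG (Arg) — missense.
Codon 7: UCG (Ser) → UCC (Ser) — synonymous.
Codon 9: CGA (Arg) → CCA (Pro) — missense.
Synonymous: 3 of 7.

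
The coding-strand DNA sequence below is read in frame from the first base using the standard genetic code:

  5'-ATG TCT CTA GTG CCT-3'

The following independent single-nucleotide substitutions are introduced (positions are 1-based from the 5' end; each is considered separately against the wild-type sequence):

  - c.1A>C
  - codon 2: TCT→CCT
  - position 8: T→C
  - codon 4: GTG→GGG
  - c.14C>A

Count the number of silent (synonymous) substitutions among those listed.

0

Codon 1: ATG (Met) → CTG (Leu) — missense.
Codon 2: TCT (Ser) → CCT (Pro) — missense.
Codon 3: CTA (Leu) → CCA (Pro) — missense.
Codon 4: GTG (Val) → GGG (Gly) — missense.
Codon 5: CCT (Pro) → CAT (His) — missense.
Synonymous: 0 of 5.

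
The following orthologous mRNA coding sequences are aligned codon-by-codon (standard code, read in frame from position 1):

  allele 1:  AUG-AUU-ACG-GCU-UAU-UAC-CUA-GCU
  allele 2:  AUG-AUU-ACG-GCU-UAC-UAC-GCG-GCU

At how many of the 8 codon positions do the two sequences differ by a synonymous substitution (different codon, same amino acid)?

Codon 1: AUG Met / AUG Met — identical.
Codon 2: AUU Ile / AUU Ile — identical.
Codon 3: ACG Thr / ACG Thr — identical.
Codon 4: GCU Ala / GCU Ala — identical.
Codon 5: UAU Tyr / UAC Tyr — synonymous.
Codon 6: UAC Tyr / UAC Tyr — identical.
Codon 7: CUA Leu / GCG Ala — nonsynonymous.
Codon 8: GCU Ala / GCU Ala — identical.
Synonymous differences: 1.

1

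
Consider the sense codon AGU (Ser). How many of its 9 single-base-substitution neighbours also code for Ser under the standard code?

Position 1: none → 0 synonymous.
Position 2: none → 0 synonymous.
Position 3: AGC → 1 synonymous.
Total: 0 + 0 + 1 = 1.

1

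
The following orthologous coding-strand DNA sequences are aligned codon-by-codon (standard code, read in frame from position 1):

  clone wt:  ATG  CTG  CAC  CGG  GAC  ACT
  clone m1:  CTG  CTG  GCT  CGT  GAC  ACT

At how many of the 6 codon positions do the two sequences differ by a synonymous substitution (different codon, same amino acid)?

Codon 1: ATG Met / CTG Leu — nonsynonymous.
Codon 2: CTG Leu / CTG Leu — identical.
Codon 3: CAC His / GCT Ala — nonsynonymous.
Codon 4: CGG Arg / CGT Arg — synonymous.
Codon 5: GAC Asp / GAC Asp — identical.
Codon 6: ACT Thr / ACT Thr — identical.
Synonymous differences: 1.

1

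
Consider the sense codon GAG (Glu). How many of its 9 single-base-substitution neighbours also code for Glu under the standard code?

Position 1: none → 0 synonymous.
Position 2: none → 0 synonymous.
Position 3: GAA → 1 synonymous.
Total: 0 + 0 + 1 = 1.

1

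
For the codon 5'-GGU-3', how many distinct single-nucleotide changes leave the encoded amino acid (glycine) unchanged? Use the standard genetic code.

Position 1: none → 0 synonymous.
Position 2: none → 0 synonymous.
Position 3: GGC, GGA, GGG → 3 synonymous.
Total: 0 + 0 + 3 = 3.

3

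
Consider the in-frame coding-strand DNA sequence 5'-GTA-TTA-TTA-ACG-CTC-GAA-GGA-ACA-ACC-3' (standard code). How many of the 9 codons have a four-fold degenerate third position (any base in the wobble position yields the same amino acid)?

Codon 1 GTA (Val): third position 4-fold.
Codon 2 TTA (Leu): third position 2-fold.
Codon 3 TTA (Leu): third position 2-fold.
Codon 4 ACG (Thr): third position 4-fold.
Codon 5 CTC (Leu): third position 4-fold.
Codon 6 GAA (Glu): third position 2-fold.
Codon 7 GGA (Gly): third position 4-fold.
Codon 8 ACA (Thr): third position 4-fold.
Codon 9 ACC (Thr): third position 4-fold.
Four-fold degenerate third positions: 6.

6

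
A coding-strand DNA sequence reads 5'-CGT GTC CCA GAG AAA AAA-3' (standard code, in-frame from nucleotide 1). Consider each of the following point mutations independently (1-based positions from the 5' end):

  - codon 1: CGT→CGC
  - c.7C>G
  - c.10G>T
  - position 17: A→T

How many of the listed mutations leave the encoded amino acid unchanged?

Codon 1: CGT (Arg) → CGC (Arg) — synonymous.
Codon 3: CCA (Pro) → GCA (Ala) — missense.
Codon 4: GAG (Glu) → TAG (Stop) — nonsense.
Codon 6: AAA (Lys) → ATA (Ile) — missense.
Synonymous: 1 of 4.

1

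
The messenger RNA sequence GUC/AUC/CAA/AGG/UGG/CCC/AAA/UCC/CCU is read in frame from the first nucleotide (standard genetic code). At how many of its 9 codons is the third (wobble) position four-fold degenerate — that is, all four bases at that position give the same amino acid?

Codon 1 GUC (Val): third position 4-fold.
Codon 2 AUC (Ile): third position 3-fold.
Codon 3 CAA (Gln): third position 2-fold.
Codon 4 AGG (Arg): third position 2-fold.
Codon 5 UGG (Trp): third position 1-fold.
Codon 6 CCC (Pro): third position 4-fold.
Codon 7 AAA (Lys): third position 2-fold.
Codon 8 UCC (Ser): third position 4-fold.
Codon 9 CCU (Pro): third position 4-fold.
Four-fold degenerate third positions: 4.

4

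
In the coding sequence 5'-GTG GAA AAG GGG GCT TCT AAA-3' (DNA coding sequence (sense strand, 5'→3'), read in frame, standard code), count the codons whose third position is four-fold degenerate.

Codon 1 GTG (Val): third position 4-fold.
Codon 2 GAA (Glu): third position 2-fold.
Codon 3 AAG (Lys): third position 2-fold.
Codon 4 GGG (Gly): third position 4-fold.
Codon 5 GCT (Ala): third position 4-fold.
Codon 6 TCT (Ser): third position 4-fold.
Codon 7 AAA (Lys): third position 2-fold.
Four-fold degenerate third positions: 4.

4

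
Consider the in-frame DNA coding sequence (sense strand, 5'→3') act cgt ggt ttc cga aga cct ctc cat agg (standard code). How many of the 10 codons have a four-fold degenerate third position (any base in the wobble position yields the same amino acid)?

Codon 1 ACT (Thr): third position 4-fold.
Codon 2 CGT (Arg): third position 4-fold.
Codon 3 GGT (Gly): third position 4-fold.
Codon 4 TTC (Phe): third position 2-fold.
Codon 5 CGA (Arg): third position 4-fold.
Codon 6 AGA (Arg): third position 2-fold.
Codon 7 CCT (Pro): third position 4-fold.
Codon 8 CTC (Leu): third position 4-fold.
Codon 9 CAT (His): third position 2-fold.
Codon 10 AGG (Arg): third position 2-fold.
Four-fold degenerate third positions: 6.

6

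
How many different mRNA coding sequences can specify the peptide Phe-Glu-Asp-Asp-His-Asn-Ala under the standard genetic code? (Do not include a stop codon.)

Phe: 2 codons.
Glu: 2 codons.
Asp: 2 codons.
Asp: 2 codons.
His: 2 codons.
Asn: 2 codons.
Ala: 4 codons.
2 × 2 × 2 × 2 × 2 × 2 × 4 = 256.

256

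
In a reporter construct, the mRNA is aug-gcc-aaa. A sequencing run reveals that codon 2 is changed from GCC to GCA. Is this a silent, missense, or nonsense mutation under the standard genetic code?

silent

Position 6 falls in codon 2: GCC → Ala.
After the substitution the codon is GCA → Ala.
Both encode Ala, so the change is synonymous.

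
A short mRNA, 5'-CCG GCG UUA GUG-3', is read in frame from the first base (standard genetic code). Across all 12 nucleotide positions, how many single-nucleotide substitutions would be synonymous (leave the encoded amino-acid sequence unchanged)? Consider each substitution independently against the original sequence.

Codon 1 (CCG, Pro): 3 synonymous substitutions.
Codon 2 (GCG, Ala): 3 synonymous substitutions.
Codon 3 (UUA, Leu): 2 synonymous substitutions.
Codon 4 (GUG, Val): 3 synonymous substitutions.
Total: 3 + 3 + 2 + 3 = 11.

11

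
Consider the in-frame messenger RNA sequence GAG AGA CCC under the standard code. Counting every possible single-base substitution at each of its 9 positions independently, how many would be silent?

6

Codon 1 (GAG, Glu): 1 synonymous substitution.
Codon 2 (AGA, Arg): 2 synonymous substitutions.
Codon 3 (CCC, Pro): 3 synonymous substitutions.
Total: 1 + 2 + 3 = 6.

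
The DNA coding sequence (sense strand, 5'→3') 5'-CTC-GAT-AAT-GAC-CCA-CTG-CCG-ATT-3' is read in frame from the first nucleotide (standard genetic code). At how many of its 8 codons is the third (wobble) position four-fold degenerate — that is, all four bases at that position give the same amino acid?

Codon 1 CTC (Leu): third position 4-fold.
Codon 2 GAT (Asp): third position 2-fold.
Codon 3 AAT (Asn): third position 2-fold.
Codon 4 GAC (Asp): third position 2-fold.
Codon 5 CCA (Pro): third position 4-fold.
Codon 6 CTG (Leu): third position 4-fold.
Codon 7 CCG (Pro): third position 4-fold.
Codon 8 ATT (Ile): third position 3-fold.
Four-fold degenerate third positions: 4.

4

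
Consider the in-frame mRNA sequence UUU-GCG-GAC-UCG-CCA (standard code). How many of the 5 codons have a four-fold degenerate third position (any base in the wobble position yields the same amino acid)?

3

Codon 1 UUU (Phe): third position 2-fold.
Codon 2 GCG (Ala): third position 4-fold.
Codon 3 GAC (Asp): third position 2-fold.
Codon 4 UCG (Ser): third position 4-fold.
Codon 5 CCA (Pro): third position 4-fold.
Four-fold degenerate third positions: 3.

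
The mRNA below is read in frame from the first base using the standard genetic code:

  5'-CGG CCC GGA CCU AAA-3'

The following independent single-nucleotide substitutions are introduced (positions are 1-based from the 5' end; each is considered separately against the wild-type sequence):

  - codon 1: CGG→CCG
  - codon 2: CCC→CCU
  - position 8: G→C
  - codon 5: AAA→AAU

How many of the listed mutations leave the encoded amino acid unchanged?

Codon 1: CGG (Arg) → CCG (Pro) — missense.
Codon 2: CCC (Pro) → CCU (Pro) — synonymous.
Codon 3: GGA (Gly) → GCA (Ala) — missense.
Codon 5: AAA (Lys) → AAU (Asn) — missense.
Synonymous: 1 of 4.

1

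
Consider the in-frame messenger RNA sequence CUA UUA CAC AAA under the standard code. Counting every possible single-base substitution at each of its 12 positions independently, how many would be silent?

Codon 1 (CUA, Leu): 4 synonymous substitutions.
Codon 2 (UUA, Leu): 2 synonymous substitutions.
Codon 3 (CAC, His): 1 synonymous substitution.
Codon 4 (AAA, Lys): 1 synonymous substitution.
Total: 4 + 2 + 1 + 1 = 8.

8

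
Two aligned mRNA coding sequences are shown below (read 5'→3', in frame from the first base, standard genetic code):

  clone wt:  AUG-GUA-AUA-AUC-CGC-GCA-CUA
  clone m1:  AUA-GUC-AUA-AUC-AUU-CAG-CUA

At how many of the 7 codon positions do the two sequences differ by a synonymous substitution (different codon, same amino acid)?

1

Codon 1: AUG Met / AUA Ile — nonsynonymous.
Codon 2: GUA Val / GUC Val — synonymous.
Codon 3: AUA Ile / AUA Ile — identical.
Codon 4: AUC Ile / AUC Ile — identical.
Codon 5: CGC Arg / AUU Ile — nonsynonymous.
Codon 6: GCA Ala / CAG Gln — nonsynonymous.
Codon 7: CUA Leu / CUA Leu — identical.
Synonymous differences: 1.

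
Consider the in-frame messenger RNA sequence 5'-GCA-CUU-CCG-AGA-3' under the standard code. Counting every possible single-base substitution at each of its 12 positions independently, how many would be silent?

Codon 1 (GCA, Ala): 3 synonymous substitutions.
Codon 2 (CUU, Leu): 3 synonymous substitutions.
Codon 3 (CCG, Pro): 3 synonymous substitutions.
Codon 4 (AGA, Arg): 2 synonymous substitutions.
Total: 3 + 3 + 3 + 2 = 11.

11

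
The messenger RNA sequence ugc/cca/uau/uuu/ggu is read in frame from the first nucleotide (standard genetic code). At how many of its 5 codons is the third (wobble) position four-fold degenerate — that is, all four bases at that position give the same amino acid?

Codon 1 UGC (Cys): third position 2-fold.
Codon 2 CCA (Pro): third position 4-fold.
Codon 3 UAU (Tyr): third position 2-fold.
Codon 4 UUU (Phe): third position 2-fold.
Codon 5 GGU (Gly): third position 4-fold.
Four-fold degenerate third positions: 2.

2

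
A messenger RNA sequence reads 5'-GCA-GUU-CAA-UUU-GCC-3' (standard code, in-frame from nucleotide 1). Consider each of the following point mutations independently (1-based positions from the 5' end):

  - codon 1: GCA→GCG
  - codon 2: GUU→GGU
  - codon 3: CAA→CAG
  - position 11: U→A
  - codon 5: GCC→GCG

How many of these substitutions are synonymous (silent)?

Codon 1: GCA (Ala) → GCG (Ala) — synonymous.
Codon 2: GUU (Val) → GGU (Gly) — missense.
Codon 3: CAA (Gln) → CAG (Gln) — synonymous.
Codon 4: UUU (Phe) → UAU (Tyr) — missense.
Codon 5: GCC (Ala) → GCG (Ala) — synonymous.
Synonymous: 3 of 5.

3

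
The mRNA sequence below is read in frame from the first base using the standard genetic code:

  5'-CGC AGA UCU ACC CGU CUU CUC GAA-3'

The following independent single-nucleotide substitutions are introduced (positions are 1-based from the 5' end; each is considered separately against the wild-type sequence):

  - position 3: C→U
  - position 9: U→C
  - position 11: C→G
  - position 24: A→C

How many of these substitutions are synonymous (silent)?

Codon 1: CGC (Arg) → CGU (Arg) — synonymous.
Codon 3: UCU (Ser) → UCC (Ser) — synonymous.
Codon 4: ACC (Thr) → AGC (Ser) — missense.
Codon 8: GAA (Glu) → GAC (Asp) — missense.
Synonymous: 2 of 4.

2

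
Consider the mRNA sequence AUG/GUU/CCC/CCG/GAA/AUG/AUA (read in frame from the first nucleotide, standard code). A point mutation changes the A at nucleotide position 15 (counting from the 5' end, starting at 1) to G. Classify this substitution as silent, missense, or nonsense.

Position 15 falls in codon 5: GAA → Glu.
After the substitution the codon is GAG → Glu.
Both encode Glu, so the change is synonymous.

silent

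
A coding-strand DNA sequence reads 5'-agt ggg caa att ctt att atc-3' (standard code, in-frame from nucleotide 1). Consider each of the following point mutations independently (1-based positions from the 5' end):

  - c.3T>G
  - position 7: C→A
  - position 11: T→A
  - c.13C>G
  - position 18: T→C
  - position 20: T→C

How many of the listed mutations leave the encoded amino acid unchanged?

Codon 1: AGT (Ser) → AGG (Arg) — missense.
Codon 3: CAA (Gln) → AAA (Lys) — missense.
Codon 4: ATT (Ile) → AAT (Asn) — missense.
Codon 5: CTT (Leu) → GTT (Val) — missense.
Codon 6: ATT (Ile) → ATC (Ile) — synonymous.
Codon 7: ATC (Ile) → ACC (Thr) — missense.
Synonymous: 1 of 6.

1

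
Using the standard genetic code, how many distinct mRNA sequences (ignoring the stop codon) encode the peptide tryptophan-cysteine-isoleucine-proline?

24

Trp: 1 codon.
Cys: 2 codons.
Ile: 3 codons.
Pro: 4 codons.
1 × 2 × 3 × 4 = 24.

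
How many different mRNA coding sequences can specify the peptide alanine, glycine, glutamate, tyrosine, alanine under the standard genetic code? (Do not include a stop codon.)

Ala: 4 codons.
Gly: 4 codons.
Glu: 2 codons.
Tyr: 2 codons.
Ala: 4 codons.
4 × 4 × 2 × 2 × 4 = 256.

256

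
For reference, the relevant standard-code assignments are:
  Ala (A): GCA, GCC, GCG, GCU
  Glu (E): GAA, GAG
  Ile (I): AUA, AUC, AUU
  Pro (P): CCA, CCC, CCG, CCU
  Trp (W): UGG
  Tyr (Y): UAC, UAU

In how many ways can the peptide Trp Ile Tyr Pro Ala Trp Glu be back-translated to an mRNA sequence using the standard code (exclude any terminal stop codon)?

Trp: 1 codon.
Ile: 3 codons.
Tyr: 2 codons.
Pro: 4 codons.
Ala: 4 codons.
Trp: 1 codon.
Glu: 2 codons.
1 × 3 × 2 × 4 × 4 × 1 × 2 = 192.

192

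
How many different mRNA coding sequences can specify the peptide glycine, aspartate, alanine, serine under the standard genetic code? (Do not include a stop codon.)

Gly: 4 codons.
Asp: 2 codons.
Ala: 4 codons.
Ser: 6 codons.
4 × 2 × 4 × 6 = 192.

192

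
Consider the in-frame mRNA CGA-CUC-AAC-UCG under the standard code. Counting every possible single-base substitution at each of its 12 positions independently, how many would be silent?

Codon 1 (CGA, Arg): 4 synonymous substitutions.
Codon 2 (CUC, Leu): 3 synonymous substitutions.
Codon 3 (AAC, Asn): 1 synonymous substitution.
Codon 4 (UCG, Ser): 3 synonymous substitutions.
Total: 4 + 3 + 1 + 3 = 11.

11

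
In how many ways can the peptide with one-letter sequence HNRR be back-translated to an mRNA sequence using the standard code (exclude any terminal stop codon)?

144

His: 2 codons.
Asn: 2 codons.
Arg: 6 codons.
Arg: 6 codons.
2 × 2 × 6 × 6 = 144.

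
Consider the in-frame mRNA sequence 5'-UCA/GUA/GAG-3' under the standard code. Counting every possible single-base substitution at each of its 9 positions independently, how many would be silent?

Codon 1 (UCA, Ser): 3 synonymous substitutions.
Codon 2 (GUA, Val): 3 synonymous substitutions.
Codon 3 (GAG, Glu): 1 synonymous substitution.
Total: 3 + 3 + 1 = 7.

7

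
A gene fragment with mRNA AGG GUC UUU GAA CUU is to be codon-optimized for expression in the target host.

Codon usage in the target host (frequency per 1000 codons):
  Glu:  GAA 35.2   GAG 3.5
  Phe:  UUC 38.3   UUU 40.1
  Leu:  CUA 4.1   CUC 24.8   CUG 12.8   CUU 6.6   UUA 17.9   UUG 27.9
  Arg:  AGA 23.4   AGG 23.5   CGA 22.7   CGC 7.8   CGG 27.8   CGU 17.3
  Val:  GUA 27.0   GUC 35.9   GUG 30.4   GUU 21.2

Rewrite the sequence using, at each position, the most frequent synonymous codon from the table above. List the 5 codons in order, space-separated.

CGG GUC UUU GAA UUG

Codon 1 (Arg): best is CGG at 27.8.
Codon 2 (Val): best is GUC at 35.9.
Codon 3 (Phe): best is UUU at 40.1.
Codon 4 (Glu): best is GAA at 35.2.
Codon 5 (Leu): best is UUG at 27.9.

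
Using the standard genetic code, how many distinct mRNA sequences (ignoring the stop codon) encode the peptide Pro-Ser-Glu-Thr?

Pro: 4 codons.
Ser: 6 codons.
Glu: 2 codons.
Thr: 4 codons.
4 × 6 × 2 × 4 = 192.

192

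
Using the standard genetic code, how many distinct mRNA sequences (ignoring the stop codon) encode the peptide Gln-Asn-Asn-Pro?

32

Gln: 2 codons.
Asn: 2 codons.
Asn: 2 codons.
Pro: 4 codons.
2 × 2 × 2 × 4 = 32.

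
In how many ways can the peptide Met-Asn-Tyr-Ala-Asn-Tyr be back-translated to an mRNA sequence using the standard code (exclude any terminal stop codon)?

Met: 1 codon.
Asn: 2 codons.
Tyr: 2 codons.
Ala: 4 codons.
Asn: 2 codons.
Tyr: 2 codons.
1 × 2 × 2 × 4 × 2 × 2 = 64.

64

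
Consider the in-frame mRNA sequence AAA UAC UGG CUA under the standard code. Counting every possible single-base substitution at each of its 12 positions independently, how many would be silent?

6

Codon 1 (AAA, Lys): 1 synonymous substitution.
Codon 2 (UAC, Tyr): 1 synonymous substitution.
Codon 3 (UGG, Trp): 0 synonymous substitutions.
Codon 4 (CUA, Leu): 4 synonymous substitutions.
Total: 1 + 1 + 0 + 4 = 6.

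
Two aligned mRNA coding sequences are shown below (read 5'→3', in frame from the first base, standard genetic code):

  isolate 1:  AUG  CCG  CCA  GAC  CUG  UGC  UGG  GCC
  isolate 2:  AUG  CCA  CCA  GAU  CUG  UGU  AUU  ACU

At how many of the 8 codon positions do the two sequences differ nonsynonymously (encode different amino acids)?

2

Codon 1: AUG Met / AUG Met — identical.
Codon 2: CCG Pro / CCA Pro — synonymous.
Codon 3: CCA Pro / CCA Pro — identical.
Codon 4: GAC Asp / GAU Asp — synonymous.
Codon 5: CUG Leu / CUG Leu — identical.
Codon 6: UGC Cys / UGU Cys — synonymous.
Codon 7: UGG Trp / AUU Ile — nonsynonymous.
Codon 8: GCC Ala / ACU Thr — nonsynonymous.
Nonsynonymous differences: 2.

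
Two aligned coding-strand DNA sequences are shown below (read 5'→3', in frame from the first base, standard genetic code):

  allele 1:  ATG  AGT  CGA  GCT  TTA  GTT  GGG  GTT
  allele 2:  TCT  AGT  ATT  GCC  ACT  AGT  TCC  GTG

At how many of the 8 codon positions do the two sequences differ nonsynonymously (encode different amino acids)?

5

Codon 1: ATG Met / TCT Ser — nonsynonymous.
Codon 2: AGT Ser / AGT Ser — identical.
Codon 3: CGA Arg / ATT Ile — nonsynonymous.
Codon 4: GCT Ala / GCC Ala — synonymous.
Codon 5: TTA Leu / ACT Thr — nonsynonymous.
Codon 6: GTT Val / AGT Ser — nonsynonymous.
Codon 7: GGG Gly / TCC Ser — nonsynonymous.
Codon 8: GTT Val / GTG Val — synonymous.
Nonsynonymous differences: 5.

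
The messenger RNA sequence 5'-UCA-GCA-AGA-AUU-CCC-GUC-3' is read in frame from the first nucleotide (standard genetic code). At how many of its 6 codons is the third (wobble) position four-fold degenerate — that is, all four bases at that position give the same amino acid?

Codon 1 UCA (Ser): third position 4-fold.
Codon 2 GCA (Ala): third position 4-fold.
Codon 3 AGA (Arg): third position 2-fold.
Codon 4 AUU (Ile): third position 3-fold.
Codon 5 CCC (Pro): third position 4-fold.
Codon 6 GUC (Val): third position 4-fold.
Four-fold degenerate third positions: 4.

4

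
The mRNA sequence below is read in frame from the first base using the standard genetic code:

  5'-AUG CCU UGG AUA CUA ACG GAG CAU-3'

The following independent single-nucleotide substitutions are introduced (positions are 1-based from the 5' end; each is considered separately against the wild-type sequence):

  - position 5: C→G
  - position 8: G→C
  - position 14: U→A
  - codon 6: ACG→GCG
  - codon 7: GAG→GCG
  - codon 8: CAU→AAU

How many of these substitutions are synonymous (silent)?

Codon 2: CCU (Pro) → CGU (Arg) — missense.
Codon 3: UGG (Trp) → UCG (Ser) — missense.
Codon 5: CUA (Leu) → CAA (Gln) — missense.
Codon 6: ACG (Thr) → GCG (Ala) — missense.
Codon 7: GAG (Glu) → GCG (Ala) — missense.
Codon 8: CAU (His) → AAU (Asn) — missense.
Synonymous: 0 of 6.

0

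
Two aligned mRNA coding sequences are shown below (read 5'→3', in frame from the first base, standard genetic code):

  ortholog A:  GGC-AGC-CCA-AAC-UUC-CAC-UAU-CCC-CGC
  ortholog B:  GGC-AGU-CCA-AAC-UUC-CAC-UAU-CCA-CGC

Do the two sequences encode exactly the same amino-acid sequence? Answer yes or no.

yes

Codon 1: GGC Gly / GGC Gly — identical.
Codon 2: AGC Ser / AGU Ser — synonymous.
Codon 3: CCA Pro / CCA Pro — identical.
Codon 4: AAC Asn / AAC Asn — identical.
Codon 5: UUC Phe / UUC Phe — identical.
Codon 6: CAC His / CAC His — identical.
Codon 7: UAU Tyr / UAU Tyr — identical.
Codon 8: CCC Pro / CCA Pro — synonymous.
Codon 9: CGC Arg / CGC Arg — identical.
Nonsynonymous differences: 0 → same protein.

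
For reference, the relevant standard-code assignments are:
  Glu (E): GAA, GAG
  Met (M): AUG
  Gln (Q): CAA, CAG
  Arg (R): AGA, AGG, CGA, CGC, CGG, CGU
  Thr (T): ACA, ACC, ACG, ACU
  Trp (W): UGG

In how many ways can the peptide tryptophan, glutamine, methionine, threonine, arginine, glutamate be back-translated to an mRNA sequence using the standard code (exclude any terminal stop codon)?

96

Trp: 1 codon.
Gln: 2 codons.
Met: 1 codon.
Thr: 4 codons.
Arg: 6 codons.
Glu: 2 codons.
1 × 2 × 1 × 4 × 6 × 2 = 96.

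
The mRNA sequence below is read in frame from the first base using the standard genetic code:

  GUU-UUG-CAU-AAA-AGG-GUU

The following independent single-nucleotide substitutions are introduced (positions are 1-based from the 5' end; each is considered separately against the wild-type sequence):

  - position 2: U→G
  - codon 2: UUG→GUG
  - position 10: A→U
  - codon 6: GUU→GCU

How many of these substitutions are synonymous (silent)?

Codon 1: GUU (Val) → GGU (Gly) — missense.
Codon 2: UUG (Leu) → GUG (Val) — missense.
Codon 4: AAA (Lys) → UAA (Stop) — nonsense.
Codon 6: GUU (Val) → GCU (Ala) — missense.
Synonymous: 0 of 4.

0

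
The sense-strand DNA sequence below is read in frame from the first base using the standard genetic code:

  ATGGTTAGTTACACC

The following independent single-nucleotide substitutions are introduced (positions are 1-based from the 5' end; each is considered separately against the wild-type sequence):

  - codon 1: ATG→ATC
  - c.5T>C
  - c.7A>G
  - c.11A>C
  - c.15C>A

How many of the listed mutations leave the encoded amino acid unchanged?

Codon 1: ATG (Met) → ATC (Ile) — missense.
Codon 2: GTT (Val) → GCT (Ala) — missense.
Codon 3: AGT (Ser) → GGT (Gly) — missense.
Codon 4: TAC (Tyr) → TCC (Ser) — missense.
Codon 5: ACC (Thr) → ACA (Thr) — synonymous.
Synonymous: 1 of 5.

1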